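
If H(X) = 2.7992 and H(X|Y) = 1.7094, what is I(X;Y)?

I(X;Y) = H(X) - H(X|Y)
I(X;Y) = 2.7992 - 1.7094 = 1.0898 bits


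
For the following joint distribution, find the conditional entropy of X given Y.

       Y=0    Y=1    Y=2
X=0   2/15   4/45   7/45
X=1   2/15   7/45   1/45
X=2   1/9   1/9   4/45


H(X|Y) = Σ_y p(y) H(X|Y=y)
  p(Y=0) = 17/45, H(X|Y=0) = 1.5799
  p(Y=1) = 16/45, H(X|Y=1) = 1.5462
  p(Y=2) = 4/15, H(X|Y=2) = 1.2807
H(X|Y) = 0.3778×1.5799 + 0.3556×1.5462 + 0.2667×1.2807 = 1.4881 bits


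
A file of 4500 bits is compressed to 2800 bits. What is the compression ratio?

Compression ratio = Original / Compressed
= 4500 / 2800 = 1.61:1


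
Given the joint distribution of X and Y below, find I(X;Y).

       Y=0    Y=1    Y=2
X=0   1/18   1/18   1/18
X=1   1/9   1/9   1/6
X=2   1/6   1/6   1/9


H(X) = 1.4807, H(Y) = 1.5850, H(X,Y) = 3.0441
I(X;Y) = H(X) + H(Y) - H(X,Y) = 0.0215 bits


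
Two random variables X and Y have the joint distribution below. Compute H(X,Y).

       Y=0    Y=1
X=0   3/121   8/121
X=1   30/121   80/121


H(X,Y) = -Σ p(x,y) log₂ p(x,y)
  p(0,0)=3/121: -0.0248 × log₂(0.0248) = 0.1322
  p(0,1)=8/121: -0.0661 × log₂(0.0661) = 0.2591
  p(1,0)=30/121: -0.2479 × log₂(0.2479) = 0.4988
  p(1,1)=80/121: -0.6612 × log₂(0.6612) = 0.3947
H(X,Y) = 1.2848 bits


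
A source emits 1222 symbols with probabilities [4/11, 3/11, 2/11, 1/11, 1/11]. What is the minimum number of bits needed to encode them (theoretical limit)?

Entropy H = 2.1181 bits/symbol
Minimum bits = H × n = 2.1181 × 1222
= 2588.29 bits


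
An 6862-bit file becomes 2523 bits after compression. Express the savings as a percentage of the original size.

Space savings = (1 - Compressed/Original) × 100%
= (1 - 2523/6862) × 100%
= 63.23%


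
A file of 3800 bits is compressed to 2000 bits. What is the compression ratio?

Compression ratio = Original / Compressed
= 3800 / 2000 = 1.90:1


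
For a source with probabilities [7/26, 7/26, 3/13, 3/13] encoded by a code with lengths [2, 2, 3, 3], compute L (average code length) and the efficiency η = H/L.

Average length L = Σ p_i × l_i = 2.4615 bits
Entropy H = 1.9957 bits
Efficiency η = H/L × 100% = 81.08%


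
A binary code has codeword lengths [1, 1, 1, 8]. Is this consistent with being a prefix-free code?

Kraft inequality: Σ 2^(-l_i) ≤ 1 for prefix-free code
Calculating: 2^(-1) + 2^(-1) + 2^(-1) + 2^(-8)
= 0.5 + 0.5 + 0.5 + 0.00390625
= 1.5039
Since 1.5039 > 1, prefix-free code does not exist


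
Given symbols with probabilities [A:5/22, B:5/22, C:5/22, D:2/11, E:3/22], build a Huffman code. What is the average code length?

Huffman tree construction:
Combine smallest probabilities repeatedly
Resulting codes:
  A: 00 (length 2)
  B: 01 (length 2)
  C: 10 (length 2)
  D: 111 (length 3)
  E: 110 (length 3)
Average length = Σ p(s) × length(s) = 2.3182 bits


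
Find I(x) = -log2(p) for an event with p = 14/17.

Information content I(x) = -log₂(p(x))
I = -log₂(14/17) = -log₂(0.8235)
I = 0.2801 bits


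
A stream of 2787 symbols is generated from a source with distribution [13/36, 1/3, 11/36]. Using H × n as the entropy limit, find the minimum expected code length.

Entropy H = 1.5816 bits/symbol
Minimum bits = H × n = 1.5816 × 2787
= 4407.97 bits


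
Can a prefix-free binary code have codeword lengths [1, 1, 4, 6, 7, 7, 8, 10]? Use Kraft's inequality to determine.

Kraft inequality: Σ 2^(-l_i) ≤ 1 for prefix-free code
Calculating: 2^(-1) + 2^(-1) + 2^(-4) + 2^(-6) + 2^(-7) + 2^(-7) + 2^(-8) + 2^(-10)
= 0.5 + 0.5 + 0.0625 + 0.015625 + 0.0078125 + 0.0078125 + 0.00390625 + 0.0009765625
= 1.0986
Since 1.0986 > 1, prefix-free code does not exist


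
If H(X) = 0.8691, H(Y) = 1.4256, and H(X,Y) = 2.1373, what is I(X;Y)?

I(X;Y) = H(X) + H(Y) - H(X,Y)
I(X;Y) = 0.8691 + 1.4256 - 2.1373 = 0.1574 bits


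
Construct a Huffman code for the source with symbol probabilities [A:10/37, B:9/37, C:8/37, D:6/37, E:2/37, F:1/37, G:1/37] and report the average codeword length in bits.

Huffman tree construction:
Combine smallest probabilities repeatedly
Resulting codes:
  A: 10 (length 2)
  B: 01 (length 2)
  C: 00 (length 2)
  D: 111 (length 3)
  E: 1100 (length 4)
  F: 11010 (length 5)
  G: 11011 (length 5)
Average length = Σ p(s) × length(s) = 2.4324 bits


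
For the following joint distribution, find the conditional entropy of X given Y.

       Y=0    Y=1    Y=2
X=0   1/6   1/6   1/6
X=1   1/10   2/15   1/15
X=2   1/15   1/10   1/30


H(X|Y) = Σ_y p(y) H(X|Y=y)
  p(Y=0) = 1/3, H(X|Y=0) = 1.4855
  p(Y=1) = 2/5, H(X|Y=1) = 1.5546
  p(Y=2) = 4/15, H(X|Y=2) = 1.2988
H(X|Y) = 0.3333×1.4855 + 0.4000×1.5546 + 0.2667×1.2988 = 1.4633 bits


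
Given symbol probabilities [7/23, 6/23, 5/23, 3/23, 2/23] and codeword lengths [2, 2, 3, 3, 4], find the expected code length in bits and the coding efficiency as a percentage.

Average length L = Σ p_i × l_i = 2.5217 bits
Entropy H = 2.1964 bits
Efficiency η = H/L × 100% = 87.10%


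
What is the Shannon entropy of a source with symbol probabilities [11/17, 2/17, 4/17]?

H(X) = -Σ p(x) log₂ p(x)
  -11/17 × log₂(11/17) = 0.4064
  -2/17 × log₂(2/17) = 0.3632
  -4/17 × log₂(4/17) = 0.4912
H(X) = 1.2608 bits


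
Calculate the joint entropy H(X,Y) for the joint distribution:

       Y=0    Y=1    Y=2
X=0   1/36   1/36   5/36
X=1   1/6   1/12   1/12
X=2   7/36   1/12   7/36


H(X,Y) = -Σ p(x,y) log₂ p(x,y)
  p(0,0)=1/36: -0.0278 × log₂(0.0278) = 0.1436
  p(0,1)=1/36: -0.0278 × log₂(0.0278) = 0.1436
  p(0,2)=5/36: -0.1389 × log₂(0.1389) = 0.3956
  p(1,0)=1/6: -0.1667 × log₂(0.1667) = 0.4308
  p(1,1)=1/12: -0.0833 × log₂(0.0833) = 0.2987
  p(1,2)=1/12: -0.0833 × log₂(0.0833) = 0.2987
  p(2,0)=7/36: -0.1944 × log₂(0.1944) = 0.4594
  p(2,1)=1/12: -0.0833 × log₂(0.0833) = 0.2987
  p(2,2)=7/36: -0.1944 × log₂(0.1944) = 0.4594
H(X,Y) = 2.9286 bits


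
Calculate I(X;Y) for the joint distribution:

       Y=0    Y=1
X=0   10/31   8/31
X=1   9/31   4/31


H(X) = 0.9812, H(Y) = 0.9629, H(X,Y) = 1.9300
I(X;Y) = H(X) + H(Y) - H(X,Y) = 0.0140 bits


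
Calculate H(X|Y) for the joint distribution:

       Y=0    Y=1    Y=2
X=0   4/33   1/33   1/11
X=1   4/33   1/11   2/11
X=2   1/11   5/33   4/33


H(X|Y) = Σ_y p(y) H(X|Y=y)
  p(Y=0) = 1/3, H(X|Y=0) = 1.5726
  p(Y=1) = 3/11, H(X|Y=1) = 1.3516
  p(Y=2) = 13/33, H(X|Y=2) = 1.5262
H(X|Y) = 0.3333×1.5726 + 0.2727×1.3516 + 0.3939×1.5262 = 1.4941 bits


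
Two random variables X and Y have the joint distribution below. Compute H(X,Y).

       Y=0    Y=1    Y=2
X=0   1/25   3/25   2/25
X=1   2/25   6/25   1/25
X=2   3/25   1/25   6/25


H(X,Y) = -Σ p(x,y) log₂ p(x,y)
  p(0,0)=1/25: -0.0400 × log₂(0.0400) = 0.1858
  p(0,1)=3/25: -0.1200 × log₂(0.1200) = 0.3671
  p(0,2)=2/25: -0.0800 × log₂(0.0800) = 0.2915
  p(1,0)=2/25: -0.0800 × log₂(0.0800) = 0.2915
  p(1,1)=6/25: -0.2400 × log₂(0.2400) = 0.4941
  p(1,2)=1/25: -0.0400 × log₂(0.0400) = 0.1858
  p(2,0)=3/25: -0.1200 × log₂(0.1200) = 0.3671
  p(2,1)=1/25: -0.0400 × log₂(0.0400) = 0.1858
  p(2,2)=6/25: -0.2400 × log₂(0.2400) = 0.4941
H(X,Y) = 2.8627 bits


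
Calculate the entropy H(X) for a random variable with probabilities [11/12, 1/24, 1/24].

H(X) = -Σ p(x) log₂ p(x)
  -11/12 × log₂(11/12) = 0.1151
  -1/24 × log₂(1/24) = 0.1910
  -1/24 × log₂(1/24) = 0.1910
H(X) = 0.4972 bits


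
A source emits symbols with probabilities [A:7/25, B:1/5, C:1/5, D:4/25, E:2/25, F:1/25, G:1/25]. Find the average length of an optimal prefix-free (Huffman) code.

Huffman tree construction:
Combine smallest probabilities repeatedly
Resulting codes:
  A: 10 (length 2)
  B: 00 (length 2)
  C: 01 (length 2)
  D: 110 (length 3)
  E: 1110 (length 4)
  F: 11110 (length 5)
  G: 11111 (length 5)
Average length = Σ p(s) × length(s) = 2.5600 bits


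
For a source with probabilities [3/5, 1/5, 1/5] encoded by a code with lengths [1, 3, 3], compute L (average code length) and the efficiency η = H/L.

Average length L = Σ p_i × l_i = 1.8000 bits
Entropy H = 1.3710 bits
Efficiency η = H/L × 100% = 76.16%


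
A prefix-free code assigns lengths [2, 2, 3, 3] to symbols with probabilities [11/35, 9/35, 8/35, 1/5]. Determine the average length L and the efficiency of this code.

Average length L = Σ p_i × l_i = 2.4286 bits
Entropy H = 1.9797 bits
Efficiency η = H/L × 100% = 81.52%


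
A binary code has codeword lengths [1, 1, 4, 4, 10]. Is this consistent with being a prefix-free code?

Kraft inequality: Σ 2^(-l_i) ≤ 1 for prefix-free code
Calculating: 2^(-1) + 2^(-1) + 2^(-4) + 2^(-4) + 2^(-10)
= 0.5 + 0.5 + 0.0625 + 0.0625 + 0.0009765625
= 1.1260
Since 1.1260 > 1, prefix-free code does not exist


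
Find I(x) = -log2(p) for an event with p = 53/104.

Information content I(x) = -log₂(p(x))
I = -log₂(53/104) = -log₂(0.5096)
I = 0.9725 bits


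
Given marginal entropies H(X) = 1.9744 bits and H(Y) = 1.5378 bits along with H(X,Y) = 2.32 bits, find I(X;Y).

I(X;Y) = H(X) + H(Y) - H(X,Y)
I(X;Y) = 1.9744 + 1.5378 - 2.32 = 1.1922 bits


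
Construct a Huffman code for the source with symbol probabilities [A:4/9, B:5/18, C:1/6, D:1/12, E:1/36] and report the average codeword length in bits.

Huffman tree construction:
Combine smallest probabilities repeatedly
Resulting codes:
  A: 0 (length 1)
  B: 10 (length 2)
  C: 111 (length 3)
  D: 1101 (length 4)
  E: 1100 (length 4)
Average length = Σ p(s) × length(s) = 1.9444 bits


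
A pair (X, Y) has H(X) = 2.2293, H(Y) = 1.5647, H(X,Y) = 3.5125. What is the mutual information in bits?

I(X;Y) = H(X) + H(Y) - H(X,Y)
I(X;Y) = 2.2293 + 1.5647 - 3.5125 = 0.2815 bits


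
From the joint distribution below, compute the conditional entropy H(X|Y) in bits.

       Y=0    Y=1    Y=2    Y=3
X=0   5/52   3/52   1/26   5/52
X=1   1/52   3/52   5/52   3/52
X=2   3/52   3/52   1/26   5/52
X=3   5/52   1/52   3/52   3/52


H(X|Y) = Σ_y p(y) H(X|Y=y)
  p(Y=0) = 7/26, H(X|Y=0) = 1.8092
  p(Y=1) = 5/26, H(X|Y=1) = 1.8955
  p(Y=2) = 3/13, H(X|Y=2) = 1.8879
  p(Y=3) = 4/13, H(X|Y=3) = 1.9544
H(X|Y) = 0.2692×1.8092 + 0.1923×1.8955 + 0.2308×1.8879 + 0.3077×1.9544 = 1.8886 bits


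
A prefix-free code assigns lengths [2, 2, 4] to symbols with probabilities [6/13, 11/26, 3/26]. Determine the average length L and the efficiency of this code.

Average length L = Σ p_i × l_i = 2.2308 bits
Entropy H = 1.3994 bits
Efficiency η = H/L × 100% = 62.73%


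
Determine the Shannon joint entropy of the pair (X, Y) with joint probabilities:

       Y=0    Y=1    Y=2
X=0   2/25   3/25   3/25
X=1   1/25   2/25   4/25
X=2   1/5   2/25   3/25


H(X,Y) = -Σ p(x,y) log₂ p(x,y)
  p(0,0)=2/25: -0.0800 × log₂(0.0800) = 0.2915
  p(0,1)=3/25: -0.1200 × log₂(0.1200) = 0.3671
  p(0,2)=3/25: -0.1200 × log₂(0.1200) = 0.3671
  p(1,0)=1/25: -0.0400 × log₂(0.0400) = 0.1858
  p(1,1)=2/25: -0.0800 × log₂(0.0800) = 0.2915
  p(1,2)=4/25: -0.1600 × log₂(0.1600) = 0.4230
  p(2,0)=1/5: -0.2000 × log₂(0.2000) = 0.4644
  p(2,1)=2/25: -0.0800 × log₂(0.0800) = 0.2915
  p(2,2)=3/25: -0.1200 × log₂(0.1200) = 0.3671
H(X,Y) = 3.0489 bits


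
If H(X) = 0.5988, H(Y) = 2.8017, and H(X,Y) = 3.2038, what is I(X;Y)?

I(X;Y) = H(X) + H(Y) - H(X,Y)
I(X;Y) = 0.5988 + 2.8017 - 3.2038 = 0.1967 bits


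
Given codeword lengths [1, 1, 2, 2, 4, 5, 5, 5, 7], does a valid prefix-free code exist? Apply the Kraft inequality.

Kraft inequality: Σ 2^(-l_i) ≤ 1 for prefix-free code
Calculating: 2^(-1) + 2^(-1) + 2^(-2) + 2^(-2) + 2^(-4) + 2^(-5) + 2^(-5) + 2^(-5) + 2^(-7)
= 0.5 + 0.5 + 0.25 + 0.25 + 0.0625 + 0.03125 + 0.03125 + 0.03125 + 0.0078125
= 1.6641
Since 1.6641 > 1, prefix-free code does not exist


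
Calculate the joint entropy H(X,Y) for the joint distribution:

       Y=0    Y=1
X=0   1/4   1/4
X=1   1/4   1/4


H(X,Y) = -Σ p(x,y) log₂ p(x,y)
  p(0,0)=1/4: -0.2500 × log₂(0.2500) = 0.5000
  p(0,1)=1/4: -0.2500 × log₂(0.2500) = 0.5000
  p(1,0)=1/4: -0.2500 × log₂(0.2500) = 0.5000
  p(1,1)=1/4: -0.2500 × log₂(0.2500) = 0.5000
H(X,Y) = 2.0000 bits


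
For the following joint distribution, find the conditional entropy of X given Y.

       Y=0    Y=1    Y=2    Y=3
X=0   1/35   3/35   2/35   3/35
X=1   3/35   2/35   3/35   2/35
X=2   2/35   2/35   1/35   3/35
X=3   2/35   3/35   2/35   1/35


H(X|Y) = Σ_y p(y) H(X|Y=y)
  p(Y=0) = 8/35, H(X|Y=0) = 1.9056
  p(Y=1) = 2/7, H(X|Y=1) = 1.9710
  p(Y=2) = 8/35, H(X|Y=2) = 1.9056
  p(Y=3) = 9/35, H(X|Y=3) = 1.8911
H(X|Y) = 0.2286×1.9056 + 0.2857×1.9710 + 0.2286×1.9056 + 0.2571×1.8911 = 1.9206 bits


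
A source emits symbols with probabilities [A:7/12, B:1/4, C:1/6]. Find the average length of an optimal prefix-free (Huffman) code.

Huffman tree construction:
Combine smallest probabilities repeatedly
Resulting codes:
  A: 1 (length 1)
  B: 01 (length 2)
  C: 00 (length 2)
Average length = Σ p(s) × length(s) = 1.4167 bits


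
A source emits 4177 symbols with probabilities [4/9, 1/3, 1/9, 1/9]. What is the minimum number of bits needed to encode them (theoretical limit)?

Entropy H = 1.7527 bits/symbol
Minimum bits = H × n = 1.7527 × 4177
= 7321.09 bits


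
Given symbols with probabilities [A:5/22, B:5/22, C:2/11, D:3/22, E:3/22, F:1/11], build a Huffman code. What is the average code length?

Huffman tree construction:
Combine smallest probabilities repeatedly
Resulting codes:
  A: 00 (length 2)
  B: 01 (length 2)
  C: 111 (length 3)
  D: 101 (length 3)
  E: 110 (length 3)
  F: 100 (length 3)
Average length = Σ p(s) × length(s) = 2.5455 bits


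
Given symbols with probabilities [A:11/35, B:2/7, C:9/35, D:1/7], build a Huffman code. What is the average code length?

Huffman tree construction:
Combine smallest probabilities repeatedly
Resulting codes:
  A: 11 (length 2)
  B: 10 (length 2)
  C: 01 (length 2)
  D: 00 (length 2)
Average length = Σ p(s) × length(s) = 2.0000 bits


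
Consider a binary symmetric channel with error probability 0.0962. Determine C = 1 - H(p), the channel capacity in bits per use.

For BSC with error probability p:
C = 1 - H(p) where H(p) is binary entropy
H(0.0962) = -0.0962 × log₂(0.0962) - 0.9038 × log₂(0.9038)
H(p) = 0.4568
C = 1 - 0.4568 = 0.5432 bits/use


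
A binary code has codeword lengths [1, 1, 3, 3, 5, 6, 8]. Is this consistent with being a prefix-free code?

Kraft inequality: Σ 2^(-l_i) ≤ 1 for prefix-free code
Calculating: 2^(-1) + 2^(-1) + 2^(-3) + 2^(-3) + 2^(-5) + 2^(-6) + 2^(-8)
= 0.5 + 0.5 + 0.125 + 0.125 + 0.03125 + 0.015625 + 0.00390625
= 1.3008
Since 1.3008 > 1, prefix-free code does not exist


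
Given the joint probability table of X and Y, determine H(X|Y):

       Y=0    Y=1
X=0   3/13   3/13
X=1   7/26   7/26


H(X|Y) = Σ_y p(y) H(X|Y=y)
  p(Y=0) = 1/2, H(X|Y=0) = 0.9957
  p(Y=1) = 1/2, H(X|Y=1) = 0.9957
H(X|Y) = 0.5000×0.9957 + 0.5000×0.9957 = 0.9957 bits


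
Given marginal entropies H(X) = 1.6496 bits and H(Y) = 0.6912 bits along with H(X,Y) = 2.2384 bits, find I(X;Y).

I(X;Y) = H(X) + H(Y) - H(X,Y)
I(X;Y) = 1.6496 + 0.6912 - 2.2384 = 0.1024 bits


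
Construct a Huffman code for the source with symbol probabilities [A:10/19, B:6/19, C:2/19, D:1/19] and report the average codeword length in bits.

Huffman tree construction:
Combine smallest probabilities repeatedly
Resulting codes:
  A: 1 (length 1)
  B: 01 (length 2)
  C: 001 (length 3)
  D: 000 (length 3)
Average length = Σ p(s) × length(s) = 1.6316 bits


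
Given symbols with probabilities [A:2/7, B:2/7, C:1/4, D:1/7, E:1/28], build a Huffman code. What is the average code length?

Huffman tree construction:
Combine smallest probabilities repeatedly
Resulting codes:
  A: 10 (length 2)
  B: 11 (length 2)
  C: 01 (length 2)
  D: 001 (length 3)
  E: 000 (length 3)
Average length = Σ p(s) × length(s) = 2.1786 bits


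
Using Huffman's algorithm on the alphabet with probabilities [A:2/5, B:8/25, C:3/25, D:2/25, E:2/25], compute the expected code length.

Huffman tree construction:
Combine smallest probabilities repeatedly
Resulting codes:
  A: 0 (length 1)
  B: 11 (length 2)
  C: 100 (length 3)
  D: 1010 (length 4)
  E: 1011 (length 4)
Average length = Σ p(s) × length(s) = 2.0400 bits


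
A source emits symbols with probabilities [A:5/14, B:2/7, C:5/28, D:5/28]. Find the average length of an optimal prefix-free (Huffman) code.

Huffman tree construction:
Combine smallest probabilities repeatedly
Resulting codes:
  A: 11 (length 2)
  B: 10 (length 2)
  C: 00 (length 2)
  D: 01 (length 2)
Average length = Σ p(s) × length(s) = 2.0000 bits


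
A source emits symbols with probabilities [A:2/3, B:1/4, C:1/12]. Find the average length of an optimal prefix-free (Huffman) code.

Huffman tree construction:
Combine smallest probabilities repeatedly
Resulting codes:
  A: 1 (length 1)
  B: 01 (length 2)
  C: 00 (length 2)
Average length = Σ p(s) × length(s) = 1.3333 bits


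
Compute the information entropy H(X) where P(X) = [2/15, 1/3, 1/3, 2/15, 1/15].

H(X) = -Σ p(x) log₂ p(x)
  -2/15 × log₂(2/15) = 0.3876
  -1/3 × log₂(1/3) = 0.5283
  -1/3 × log₂(1/3) = 0.5283
  -2/15 × log₂(2/15) = 0.3876
  -1/15 × log₂(1/15) = 0.2605
H(X) = 2.0923 bits


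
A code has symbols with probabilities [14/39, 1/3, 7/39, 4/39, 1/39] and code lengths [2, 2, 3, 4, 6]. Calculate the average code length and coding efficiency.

Average length L = Σ p_i × l_i = 2.4872 bits
Entropy H = 1.9762 bits
Efficiency η = H/L × 100% = 79.45%


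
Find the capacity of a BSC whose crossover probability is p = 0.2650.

For BSC with error probability p:
C = 1 - H(p) where H(p) is binary entropy
H(0.2650) = -0.2650 × log₂(0.2650) - 0.7350 × log₂(0.7350)
H(p) = 0.8342
C = 1 - 0.8342 = 0.1658 bits/use


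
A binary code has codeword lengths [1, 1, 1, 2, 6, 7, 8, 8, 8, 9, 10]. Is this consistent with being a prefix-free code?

Kraft inequality: Σ 2^(-l_i) ≤ 1 for prefix-free code
Calculating: 2^(-1) + 2^(-1) + 2^(-1) + 2^(-2) + 2^(-6) + 2^(-7) + 2^(-8) + 2^(-8) + 2^(-8) + 2^(-9) + 2^(-10)
= 0.5 + 0.5 + 0.5 + 0.25 + 0.015625 + 0.0078125 + 0.00390625 + 0.00390625 + 0.00390625 + 0.001953125 + 0.0009765625
= 1.7881
Since 1.7881 > 1, prefix-free code does not exist


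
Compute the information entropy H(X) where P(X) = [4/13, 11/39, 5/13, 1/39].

H(X) = -Σ p(x) log₂ p(x)
  -4/13 × log₂(4/13) = 0.5232
  -11/39 × log₂(11/39) = 0.5150
  -5/13 × log₂(5/13) = 0.5302
  -1/39 × log₂(1/39) = 0.1355
H(X) = 1.7039 bits


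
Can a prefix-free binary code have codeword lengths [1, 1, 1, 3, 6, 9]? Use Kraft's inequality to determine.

Kraft inequality: Σ 2^(-l_i) ≤ 1 for prefix-free code
Calculating: 2^(-1) + 2^(-1) + 2^(-1) + 2^(-3) + 2^(-6) + 2^(-9)
= 0.5 + 0.5 + 0.5 + 0.125 + 0.015625 + 0.001953125
= 1.6426
Since 1.6426 > 1, prefix-free code does not exist


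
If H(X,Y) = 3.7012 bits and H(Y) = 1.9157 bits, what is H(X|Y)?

Chain rule: H(X,Y) = H(X|Y) + H(Y)
H(X|Y) = H(X,Y) - H(Y) = 3.7012 - 1.9157 = 1.7855 bits


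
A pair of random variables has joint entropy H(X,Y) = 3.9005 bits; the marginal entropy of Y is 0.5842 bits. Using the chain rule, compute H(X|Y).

Chain rule: H(X,Y) = H(X|Y) + H(Y)
H(X|Y) = H(X,Y) - H(Y) = 3.9005 - 0.5842 = 3.3163 bits


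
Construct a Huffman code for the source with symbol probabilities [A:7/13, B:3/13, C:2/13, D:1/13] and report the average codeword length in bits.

Huffman tree construction:
Combine smallest probabilities repeatedly
Resulting codes:
  A: 1 (length 1)
  B: 00 (length 2)
  C: 011 (length 3)
  D: 010 (length 3)
Average length = Σ p(s) × length(s) = 1.6923 bits


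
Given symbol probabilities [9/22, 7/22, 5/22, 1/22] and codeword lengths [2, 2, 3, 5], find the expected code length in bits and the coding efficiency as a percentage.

Average length L = Σ p_i × l_i = 2.3636 bits
Entropy H = 1.7417 bits
Efficiency η = H/L × 100% = 73.69%


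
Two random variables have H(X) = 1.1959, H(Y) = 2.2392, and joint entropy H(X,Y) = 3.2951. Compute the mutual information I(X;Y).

I(X;Y) = H(X) + H(Y) - H(X,Y)
I(X;Y) = 1.1959 + 2.2392 - 3.2951 = 0.14 bits


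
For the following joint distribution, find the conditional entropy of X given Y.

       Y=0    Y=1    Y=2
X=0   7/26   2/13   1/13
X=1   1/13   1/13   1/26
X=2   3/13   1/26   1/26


H(X|Y) = Σ_y p(y) H(X|Y=y)
  p(Y=0) = 15/26, H(X|Y=0) = 1.4295
  p(Y=1) = 7/26, H(X|Y=1) = 1.3788
  p(Y=2) = 2/13, H(X|Y=2) = 1.5000
H(X|Y) = 0.5769×1.4295 + 0.2692×1.3788 + 0.1538×1.5000 = 1.4267 bits


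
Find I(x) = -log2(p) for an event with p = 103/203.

Information content I(x) = -log₂(p(x))
I = -log₂(103/203) = -log₂(0.5074)
I = 0.9788 bits


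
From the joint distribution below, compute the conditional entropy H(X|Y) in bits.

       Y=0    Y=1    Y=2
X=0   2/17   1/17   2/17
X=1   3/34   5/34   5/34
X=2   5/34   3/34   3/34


H(X|Y) = Σ_y p(y) H(X|Y=y)
  p(Y=0) = 6/17, H(X|Y=0) = 1.5546
  p(Y=1) = 5/17, H(X|Y=1) = 1.4855
  p(Y=2) = 6/17, H(X|Y=2) = 1.5546
H(X|Y) = 0.3529×1.5546 + 0.2941×1.4855 + 0.3529×1.5546 = 1.5343 bits


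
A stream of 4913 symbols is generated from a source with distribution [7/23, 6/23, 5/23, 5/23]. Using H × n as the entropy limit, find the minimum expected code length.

Entropy H = 1.9853 bits/symbol
Minimum bits = H × n = 1.9853 × 4913
= 9753.67 bits


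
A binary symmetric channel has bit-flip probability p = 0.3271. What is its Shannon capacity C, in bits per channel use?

For BSC with error probability p:
C = 1 - H(p) where H(p) is binary entropy
H(0.3271) = -0.3271 × log₂(0.3271) - 0.6729 × log₂(0.6729)
H(p) = 0.9119
C = 1 - 0.9119 = 0.0881 bits/use


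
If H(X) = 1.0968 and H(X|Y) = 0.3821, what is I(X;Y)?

I(X;Y) = H(X) - H(X|Y)
I(X;Y) = 1.0968 - 0.3821 = 0.7147 bits


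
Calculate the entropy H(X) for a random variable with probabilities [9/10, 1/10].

H(X) = -Σ p(x) log₂ p(x)
  -9/10 × log₂(9/10) = 0.1368
  -1/10 × log₂(1/10) = 0.3322
H(X) = 0.4690 bits


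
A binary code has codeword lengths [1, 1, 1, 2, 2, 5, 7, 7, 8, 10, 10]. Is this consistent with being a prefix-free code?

Kraft inequality: Σ 2^(-l_i) ≤ 1 for prefix-free code
Calculating: 2^(-1) + 2^(-1) + 2^(-1) + 2^(-2) + 2^(-2) + 2^(-5) + 2^(-7) + 2^(-7) + 2^(-8) + 2^(-10) + 2^(-10)
= 0.5 + 0.5 + 0.5 + 0.25 + 0.25 + 0.03125 + 0.0078125 + 0.0078125 + 0.00390625 + 0.0009765625 + 0.0009765625
= 2.0527
Since 2.0527 > 1, prefix-free code does not exist


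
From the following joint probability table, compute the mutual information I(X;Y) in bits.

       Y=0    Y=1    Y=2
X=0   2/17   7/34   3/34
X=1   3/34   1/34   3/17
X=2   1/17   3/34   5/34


H(X) = 1.5657, H(Y) = 1.5614, H(X,Y) = 2.9982
I(X;Y) = H(X) + H(Y) - H(X,Y) = 0.1289 bits


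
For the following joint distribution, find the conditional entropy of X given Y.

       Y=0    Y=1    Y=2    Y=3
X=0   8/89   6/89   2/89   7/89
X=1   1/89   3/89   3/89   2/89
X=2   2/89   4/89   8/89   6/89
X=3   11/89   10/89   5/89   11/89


H(X|Y) = Σ_y p(y) H(X|Y=y)
  p(Y=0) = 22/89, H(X|Y=0) = 1.5479
  p(Y=1) = 23/89, H(X|Y=1) = 1.8503
  p(Y=2) = 18/89, H(X|Y=2) = 1.8163
  p(Y=3) = 26/89, H(X|Y=3) = 1.8076
H(X|Y) = 0.2472×1.5479 + 0.2584×1.8503 + 0.2022×1.8163 + 0.2921×1.8076 = 1.7562 bits


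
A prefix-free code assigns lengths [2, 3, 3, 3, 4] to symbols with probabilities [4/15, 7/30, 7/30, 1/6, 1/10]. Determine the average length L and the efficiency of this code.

Average length L = Σ p_i × l_i = 2.8333 bits
Entropy H = 2.2513 bits
Efficiency η = H/L × 100% = 79.46%


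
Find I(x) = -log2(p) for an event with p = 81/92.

Information content I(x) = -log₂(p(x))
I = -log₂(81/92) = -log₂(0.8804)
I = 0.1837 bits


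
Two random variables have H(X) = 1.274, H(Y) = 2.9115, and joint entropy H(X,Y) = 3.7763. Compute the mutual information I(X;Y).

I(X;Y) = H(X) + H(Y) - H(X,Y)
I(X;Y) = 1.274 + 2.9115 - 3.7763 = 0.4092 bits


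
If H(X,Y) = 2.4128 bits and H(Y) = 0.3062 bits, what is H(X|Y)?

Chain rule: H(X,Y) = H(X|Y) + H(Y)
H(X|Y) = H(X,Y) - H(Y) = 2.4128 - 0.3062 = 2.1066 bits


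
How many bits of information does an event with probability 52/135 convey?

Information content I(x) = -log₂(p(x))
I = -log₂(52/135) = -log₂(0.3852)
I = 1.3764 bits


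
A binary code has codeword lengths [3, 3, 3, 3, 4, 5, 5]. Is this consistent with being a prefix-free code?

Kraft inequality: Σ 2^(-l_i) ≤ 1 for prefix-free code
Calculating: 2^(-3) + 2^(-3) + 2^(-3) + 2^(-3) + 2^(-4) + 2^(-5) + 2^(-5)
= 0.125 + 0.125 + 0.125 + 0.125 + 0.0625 + 0.03125 + 0.03125
= 0.6250
Since 0.6250 ≤ 1, prefix-free code exists


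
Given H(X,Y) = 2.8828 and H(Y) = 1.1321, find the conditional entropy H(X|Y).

Chain rule: H(X,Y) = H(X|Y) + H(Y)
H(X|Y) = H(X,Y) - H(Y) = 2.8828 - 1.1321 = 1.7507 bits


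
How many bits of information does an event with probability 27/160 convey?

Information content I(x) = -log₂(p(x))
I = -log₂(27/160) = -log₂(0.1688)
I = 2.5670 bits


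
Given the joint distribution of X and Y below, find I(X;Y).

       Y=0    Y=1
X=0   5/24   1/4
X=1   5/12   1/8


H(X) = 0.9950, H(Y) = 0.9544, H(X,Y) = 1.8727
I(X;Y) = H(X) + H(Y) - H(X,Y) = 0.0767 bits


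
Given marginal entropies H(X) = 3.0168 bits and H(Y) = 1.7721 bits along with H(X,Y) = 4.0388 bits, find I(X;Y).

I(X;Y) = H(X) + H(Y) - H(X,Y)
I(X;Y) = 3.0168 + 1.7721 - 4.0388 = 0.7501 bits


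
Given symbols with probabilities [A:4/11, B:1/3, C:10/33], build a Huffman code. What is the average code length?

Huffman tree construction:
Combine smallest probabilities repeatedly
Resulting codes:
  A: 0 (length 1)
  B: 11 (length 2)
  C: 10 (length 2)
Average length = Σ p(s) × length(s) = 1.6364 bits


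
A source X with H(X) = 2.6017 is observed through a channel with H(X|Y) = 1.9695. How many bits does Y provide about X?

I(X;Y) = H(X) - H(X|Y)
I(X;Y) = 2.6017 - 1.9695 = 0.6322 bits


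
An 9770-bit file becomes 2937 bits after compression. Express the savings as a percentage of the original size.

Space savings = (1 - Compressed/Original) × 100%
= (1 - 2937/9770) × 100%
= 69.94%


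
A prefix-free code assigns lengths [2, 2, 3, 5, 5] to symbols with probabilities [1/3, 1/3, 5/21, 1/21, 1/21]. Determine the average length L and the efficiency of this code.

Average length L = Σ p_i × l_i = 2.5238 bits
Entropy H = 1.9679 bits
Efficiency η = H/L × 100% = 77.97%


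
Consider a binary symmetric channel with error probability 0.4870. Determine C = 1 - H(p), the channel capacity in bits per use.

For BSC with error probability p:
C = 1 - H(p) where H(p) is binary entropy
H(0.4870) = -0.4870 × log₂(0.4870) - 0.5130 × log₂(0.5130)
H(p) = 0.9995
C = 1 - 0.9995 = 0.0005 bits/use


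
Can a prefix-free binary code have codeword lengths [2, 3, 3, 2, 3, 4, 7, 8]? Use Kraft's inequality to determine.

Kraft inequality: Σ 2^(-l_i) ≤ 1 for prefix-free code
Calculating: 2^(-2) + 2^(-3) + 2^(-3) + 2^(-2) + 2^(-3) + 2^(-4) + 2^(-7) + 2^(-8)
= 0.25 + 0.125 + 0.125 + 0.25 + 0.125 + 0.0625 + 0.0078125 + 0.00390625
= 0.9492
Since 0.9492 ≤ 1, prefix-free code exists


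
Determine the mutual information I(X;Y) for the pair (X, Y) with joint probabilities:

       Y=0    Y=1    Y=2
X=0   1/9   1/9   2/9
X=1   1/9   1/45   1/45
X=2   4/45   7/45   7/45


H(X) = 1.4663, H(Y) = 1.5704, H(X,Y) = 2.9285
I(X;Y) = H(X) + H(Y) - H(X,Y) = 0.1082 bits


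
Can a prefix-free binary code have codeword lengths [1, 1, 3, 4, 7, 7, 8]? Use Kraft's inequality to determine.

Kraft inequality: Σ 2^(-l_i) ≤ 1 for prefix-free code
Calculating: 2^(-1) + 2^(-1) + 2^(-3) + 2^(-4) + 2^(-7) + 2^(-7) + 2^(-8)
= 0.5 + 0.5 + 0.125 + 0.0625 + 0.0078125 + 0.0078125 + 0.00390625
= 1.2070
Since 1.2070 > 1, prefix-free code does not exist


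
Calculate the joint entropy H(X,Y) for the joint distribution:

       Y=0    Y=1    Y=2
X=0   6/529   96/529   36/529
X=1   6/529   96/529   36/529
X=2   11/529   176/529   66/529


H(X,Y) = -Σ p(x,y) log₂ p(x,y)
  p(0,0)=6/529: -0.0113 × log₂(0.0113) = 0.0733
  p(0,1)=96/529: -0.1815 × log₂(0.1815) = 0.4468
  p(0,2)=36/529: -0.0681 × log₂(0.0681) = 0.2639
  p(1,0)=6/529: -0.0113 × log₂(0.0113) = 0.0733
  p(1,1)=96/529: -0.1815 × log₂(0.1815) = 0.4468
  p(1,2)=36/529: -0.0681 × log₂(0.0681) = 0.2639
  p(2,0)=11/529: -0.0208 × log₂(0.0208) = 0.1162
  p(2,1)=176/529: -0.3327 × log₂(0.3327) = 0.5282
  p(2,2)=66/529: -0.1248 × log₂(0.1248) = 0.3746
H(X,Y) = 2.5870 bits


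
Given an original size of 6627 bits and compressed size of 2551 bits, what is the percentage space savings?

Space savings = (1 - Compressed/Original) × 100%
= (1 - 2551/6627) × 100%
= 61.51%


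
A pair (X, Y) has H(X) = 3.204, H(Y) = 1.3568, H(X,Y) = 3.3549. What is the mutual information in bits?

I(X;Y) = H(X) + H(Y) - H(X,Y)
I(X;Y) = 3.204 + 1.3568 - 3.3549 = 1.2059 bits


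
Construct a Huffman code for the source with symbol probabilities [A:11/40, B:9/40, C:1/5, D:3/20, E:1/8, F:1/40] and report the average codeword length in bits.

Huffman tree construction:
Combine smallest probabilities repeatedly
Resulting codes:
  A: 10 (length 2)
  B: 01 (length 2)
  C: 00 (length 2)
  D: 110 (length 3)
  E: 1111 (length 4)
  F: 1110 (length 4)
Average length = Σ p(s) × length(s) = 2.4500 bits


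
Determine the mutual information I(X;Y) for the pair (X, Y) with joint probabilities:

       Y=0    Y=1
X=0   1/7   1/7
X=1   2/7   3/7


H(X) = 0.8631, H(Y) = 0.9852, H(X,Y) = 1.8424
I(X;Y) = H(X) + H(Y) - H(X,Y) = 0.0060 bits


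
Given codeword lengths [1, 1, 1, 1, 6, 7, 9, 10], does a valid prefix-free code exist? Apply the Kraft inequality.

Kraft inequality: Σ 2^(-l_i) ≤ 1 for prefix-free code
Calculating: 2^(-1) + 2^(-1) + 2^(-1) + 2^(-1) + 2^(-6) + 2^(-7) + 2^(-9) + 2^(-10)
= 0.5 + 0.5 + 0.5 + 0.5 + 0.015625 + 0.0078125 + 0.001953125 + 0.0009765625
= 2.0264
Since 2.0264 > 1, prefix-free code does not exist


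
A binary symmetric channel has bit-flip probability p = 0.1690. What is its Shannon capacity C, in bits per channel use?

For BSC with error probability p:
C = 1 - H(p) where H(p) is binary entropy
H(0.1690) = -0.1690 × log₂(0.1690) - 0.8310 × log₂(0.8310)
H(p) = 0.6554
C = 1 - 0.6554 = 0.3446 bits/use


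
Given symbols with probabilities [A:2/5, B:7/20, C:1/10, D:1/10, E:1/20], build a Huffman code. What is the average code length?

Huffman tree construction:
Combine smallest probabilities repeatedly
Resulting codes:
  A: 0 (length 1)
  B: 11 (length 2)
  C: 1011 (length 4)
  D: 100 (length 3)
  E: 1010 (length 4)
Average length = Σ p(s) × length(s) = 2.0000 bits


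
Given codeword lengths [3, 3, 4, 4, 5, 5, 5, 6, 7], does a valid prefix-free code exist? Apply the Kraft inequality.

Kraft inequality: Σ 2^(-l_i) ≤ 1 for prefix-free code
Calculating: 2^(-3) + 2^(-3) + 2^(-4) + 2^(-4) + 2^(-5) + 2^(-5) + 2^(-5) + 2^(-6) + 2^(-7)
= 0.125 + 0.125 + 0.0625 + 0.0625 + 0.03125 + 0.03125 + 0.03125 + 0.015625 + 0.0078125
= 0.4922
Since 0.4922 ≤ 1, prefix-free code exists


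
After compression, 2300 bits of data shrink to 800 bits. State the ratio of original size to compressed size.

Compression ratio = Original / Compressed
= 2300 / 800 = 2.88:1


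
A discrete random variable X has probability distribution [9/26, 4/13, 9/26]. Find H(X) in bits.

H(X) = -Σ p(x) log₂ p(x)
  -9/26 × log₂(9/26) = 0.5298
  -4/13 × log₂(4/13) = 0.5232
  -9/26 × log₂(9/26) = 0.5298
H(X) = 1.5828 bits


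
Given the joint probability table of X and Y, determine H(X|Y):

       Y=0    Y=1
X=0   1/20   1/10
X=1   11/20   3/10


H(X|Y) = Σ_y p(y) H(X|Y=y)
  p(Y=0) = 3/5, H(X|Y=0) = 0.4138
  p(Y=1) = 2/5, H(X|Y=1) = 0.8113
H(X|Y) = 0.6000×0.4138 + 0.4000×0.8113 = 0.5728 bits


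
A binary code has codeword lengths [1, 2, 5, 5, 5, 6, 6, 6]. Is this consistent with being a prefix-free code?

Kraft inequality: Σ 2^(-l_i) ≤ 1 for prefix-free code
Calculating: 2^(-1) + 2^(-2) + 2^(-5) + 2^(-5) + 2^(-5) + 2^(-6) + 2^(-6) + 2^(-6)
= 0.5 + 0.25 + 0.03125 + 0.03125 + 0.03125 + 0.015625 + 0.015625 + 0.015625
= 0.8906
Since 0.8906 ≤ 1, prefix-free code exists


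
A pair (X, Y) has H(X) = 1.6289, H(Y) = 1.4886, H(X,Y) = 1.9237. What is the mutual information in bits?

I(X;Y) = H(X) + H(Y) - H(X,Y)
I(X;Y) = 1.6289 + 1.4886 - 1.9237 = 1.1938 bits


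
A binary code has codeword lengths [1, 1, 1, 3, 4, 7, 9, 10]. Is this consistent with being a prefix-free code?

Kraft inequality: Σ 2^(-l_i) ≤ 1 for prefix-free code
Calculating: 2^(-1) + 2^(-1) + 2^(-1) + 2^(-3) + 2^(-4) + 2^(-7) + 2^(-9) + 2^(-10)
= 0.5 + 0.5 + 0.5 + 0.125 + 0.0625 + 0.0078125 + 0.001953125 + 0.0009765625
= 1.6982
Since 1.6982 > 1, prefix-free code does not exist


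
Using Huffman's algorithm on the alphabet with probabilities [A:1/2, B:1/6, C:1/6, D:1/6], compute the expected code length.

Huffman tree construction:
Combine smallest probabilities repeatedly
Resulting codes:
  A: 0 (length 1)
  B: 110 (length 3)
  C: 111 (length 3)
  D: 10 (length 2)
Average length = Σ p(s) × length(s) = 1.8333 bits


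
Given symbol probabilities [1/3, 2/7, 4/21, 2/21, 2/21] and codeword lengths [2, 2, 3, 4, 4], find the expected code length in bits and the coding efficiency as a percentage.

Average length L = Σ p_i × l_i = 2.5714 bits
Entropy H = 2.1465 bits
Efficiency η = H/L × 100% = 83.48%


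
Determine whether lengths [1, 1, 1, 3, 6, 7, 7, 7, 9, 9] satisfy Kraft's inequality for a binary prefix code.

Kraft inequality: Σ 2^(-l_i) ≤ 1 for prefix-free code
Calculating: 2^(-1) + 2^(-1) + 2^(-1) + 2^(-3) + 2^(-6) + 2^(-7) + 2^(-7) + 2^(-7) + 2^(-9) + 2^(-9)
= 0.5 + 0.5 + 0.5 + 0.125 + 0.015625 + 0.0078125 + 0.0078125 + 0.0078125 + 0.001953125 + 0.001953125
= 1.6680
Since 1.6680 > 1, prefix-free code does not exist


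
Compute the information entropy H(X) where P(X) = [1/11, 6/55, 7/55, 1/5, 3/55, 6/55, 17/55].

H(X) = -Σ p(x) log₂ p(x)
  -1/11 × log₂(1/11) = 0.3145
  -6/55 × log₂(6/55) = 0.3487
  -7/55 × log₂(7/55) = 0.3785
  -1/5 × log₂(1/5) = 0.4644
  -3/55 × log₂(3/55) = 0.2289
  -6/55 × log₂(6/55) = 0.3487
  -17/55 × log₂(17/55) = 0.5236
H(X) = 2.6072 bits


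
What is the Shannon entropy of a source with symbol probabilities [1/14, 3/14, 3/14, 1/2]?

H(X) = -Σ p(x) log₂ p(x)
  -1/14 × log₂(1/14) = 0.2720
  -3/14 × log₂(3/14) = 0.4762
  -3/14 × log₂(3/14) = 0.4762
  -1/2 × log₂(1/2) = 0.5000
H(X) = 1.7244 bits


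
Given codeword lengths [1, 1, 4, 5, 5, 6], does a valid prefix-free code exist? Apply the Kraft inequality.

Kraft inequality: Σ 2^(-l_i) ≤ 1 for prefix-free code
Calculating: 2^(-1) + 2^(-1) + 2^(-4) + 2^(-5) + 2^(-5) + 2^(-6)
= 0.5 + 0.5 + 0.0625 + 0.03125 + 0.03125 + 0.015625
= 1.1406
Since 1.1406 > 1, prefix-free code does not exist


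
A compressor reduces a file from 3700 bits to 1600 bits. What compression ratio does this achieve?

Compression ratio = Original / Compressed
= 3700 / 1600 = 2.31:1


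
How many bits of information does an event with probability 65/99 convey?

Information content I(x) = -log₂(p(x))
I = -log₂(65/99) = -log₂(0.6566)
I = 0.6070 bits


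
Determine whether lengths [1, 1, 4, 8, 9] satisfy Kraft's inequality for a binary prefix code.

Kraft inequality: Σ 2^(-l_i) ≤ 1 for prefix-free code
Calculating: 2^(-1) + 2^(-1) + 2^(-4) + 2^(-8) + 2^(-9)
= 0.5 + 0.5 + 0.0625 + 0.00390625 + 0.001953125
= 1.0684
Since 1.0684 > 1, prefix-free code does not exist


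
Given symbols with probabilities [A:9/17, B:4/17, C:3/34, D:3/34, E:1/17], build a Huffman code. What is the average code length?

Huffman tree construction:
Combine smallest probabilities repeatedly
Resulting codes:
  A: 1 (length 1)
  B: 00 (length 2)
  C: 0111 (length 4)
  D: 010 (length 3)
  E: 0110 (length 4)
Average length = Σ p(s) × length(s) = 1.8529 bits


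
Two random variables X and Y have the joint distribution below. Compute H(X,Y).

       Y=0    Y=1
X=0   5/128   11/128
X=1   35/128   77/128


H(X,Y) = -Σ p(x,y) log₂ p(x,y)
  p(0,0)=5/128: -0.0391 × log₂(0.0391) = 0.1827
  p(0,1)=11/128: -0.0859 × log₂(0.0859) = 0.3043
  p(1,0)=35/128: -0.2734 × log₂(0.2734) = 0.5115
  p(1,1)=77/128: -0.6016 × log₂(0.6016) = 0.4411
H(X,Y) = 1.4396 bits


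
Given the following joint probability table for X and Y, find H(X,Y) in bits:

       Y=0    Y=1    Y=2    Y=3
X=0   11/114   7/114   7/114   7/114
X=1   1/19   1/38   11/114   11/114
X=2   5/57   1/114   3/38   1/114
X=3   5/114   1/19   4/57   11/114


H(X,Y) = -Σ p(x,y) log₂ p(x,y)
  p(0,0)=11/114: -0.0965 × log₂(0.0965) = 0.3255
  p(0,1)=7/114: -0.0614 × log₂(0.0614) = 0.2472
  p(0,2)=7/114: -0.0614 × log₂(0.0614) = 0.2472
  p(0,3)=7/114: -0.0614 × log₂(0.0614) = 0.2472
  p(1,0)=1/19: -0.0526 × log₂(0.0526) = 0.2236
  p(1,1)=1/38: -0.0263 × log₂(0.0263) = 0.1381
  p(1,2)=11/114: -0.0965 × log₂(0.0965) = 0.3255
  p(1,3)=11/114: -0.0965 × log₂(0.0965) = 0.3255
  p(2,0)=5/57: -0.0877 × log₂(0.0877) = 0.3080
  p(2,1)=1/114: -0.0088 × log₂(0.0088) = 0.0599
  p(2,2)=3/38: -0.0789 × log₂(0.0789) = 0.2892
  p(2,3)=1/114: -0.0088 × log₂(0.0088) = 0.0599
  p(3,0)=5/114: -0.0439 × log₂(0.0439) = 0.1978
  p(3,1)=1/19: -0.0526 × log₂(0.0526) = 0.2236
  p(3,2)=4/57: -0.0702 × log₂(0.0702) = 0.2690
  p(3,3)=11/114: -0.0965 × log₂(0.0965) = 0.3255
H(X,Y) = 3.8127 bits


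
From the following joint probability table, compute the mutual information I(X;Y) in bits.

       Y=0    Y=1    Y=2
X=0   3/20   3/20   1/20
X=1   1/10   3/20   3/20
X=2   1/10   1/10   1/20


H(X) = 1.5589, H(Y) = 1.5589, H(X,Y) = 3.0710
I(X;Y) = H(X) + H(Y) - H(X,Y) = 0.0468 bits


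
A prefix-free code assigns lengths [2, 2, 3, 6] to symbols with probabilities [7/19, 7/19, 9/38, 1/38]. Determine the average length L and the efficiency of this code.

Average length L = Σ p_i × l_i = 2.3421 bits
Entropy H = 1.6917 bits
Efficiency η = H/L × 100% = 72.23%


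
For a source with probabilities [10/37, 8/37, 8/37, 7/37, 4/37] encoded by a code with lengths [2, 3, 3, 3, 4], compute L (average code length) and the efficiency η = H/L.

Average length L = Σ p_i × l_i = 2.8378 bits
Entropy H = 2.2670 bits
Efficiency η = H/L × 100% = 79.88%


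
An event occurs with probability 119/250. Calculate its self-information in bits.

Information content I(x) = -log₂(p(x))
I = -log₂(119/250) = -log₂(0.4760)
I = 1.0710 bits


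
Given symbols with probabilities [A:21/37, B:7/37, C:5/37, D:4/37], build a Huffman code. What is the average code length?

Huffman tree construction:
Combine smallest probabilities repeatedly
Resulting codes:
  A: 1 (length 1)
  B: 00 (length 2)
  C: 011 (length 3)
  D: 010 (length 3)
Average length = Σ p(s) × length(s) = 1.6757 bits


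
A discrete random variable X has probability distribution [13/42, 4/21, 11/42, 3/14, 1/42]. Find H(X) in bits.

H(X) = -Σ p(x) log₂ p(x)
  -13/42 × log₂(13/42) = 0.5237
  -4/21 × log₂(4/21) = 0.4557
  -11/42 × log₂(11/42) = 0.5062
  -3/14 × log₂(3/14) = 0.4762
  -1/42 × log₂(1/42) = 0.1284
H(X) = 2.0902 bits


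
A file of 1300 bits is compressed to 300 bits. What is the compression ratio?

Compression ratio = Original / Compressed
= 1300 / 300 = 4.33:1


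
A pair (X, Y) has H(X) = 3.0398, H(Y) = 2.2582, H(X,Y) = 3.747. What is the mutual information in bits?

I(X;Y) = H(X) + H(Y) - H(X,Y)
I(X;Y) = 3.0398 + 2.2582 - 3.747 = 1.551 bits


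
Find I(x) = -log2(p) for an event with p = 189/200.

Information content I(x) = -log₂(p(x))
I = -log₂(189/200) = -log₂(0.9450)
I = 0.0816 bits
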